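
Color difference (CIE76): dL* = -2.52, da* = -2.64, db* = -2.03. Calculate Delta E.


Formula: Delta E = sqrt(dL*^2 + da*^2 + db*^2)
Step 1: dL*^2 = (-2.52)^2 = 6.3504
Step 2: da*^2 = (-2.64)^2 = 6.9696
Step 3: db*^2 = (-2.03)^2 = 4.1209
Step 4: Sum = 6.3504 + 6.9696 + 4.1209 = 17.4409
Step 5: Delta E = sqrt(17.4409) = 4.18

4.18 Delta E


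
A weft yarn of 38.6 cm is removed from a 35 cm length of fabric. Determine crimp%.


Formula: Crimp% = ((L_yarn - L_fabric) / L_fabric) * 100
Step 1: Extension = 38.6 - 35 = 3.6 cm
Step 2: Crimp% = (3.6 / 35) * 100
Step 3: Crimp% = 0.102857 * 100 = 10.2857% ≈ 10.3%

10.3%


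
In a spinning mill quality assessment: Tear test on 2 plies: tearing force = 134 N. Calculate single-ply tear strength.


Formula: Per-ply strength = Total force / Number of plies
Per-ply = 134 N / 2
Per-ply = 67 N

67 N


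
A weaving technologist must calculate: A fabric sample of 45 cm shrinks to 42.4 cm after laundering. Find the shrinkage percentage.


Formula: Shrinkage% = ((L_before - L_after) / L_before) * 100
Step 1: Shrinkage = 45 - 42.4 = 2.6 cm
Step 2: Shrinkage% = (2.6 / 45) * 100
Step 3: Shrinkage% = 0.057778 * 100 = 5.7778% ≈ 5.8%

5.8%


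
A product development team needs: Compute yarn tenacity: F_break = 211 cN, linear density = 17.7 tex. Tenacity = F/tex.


Formula: Tenacity = Breaking force / Linear density
Tenacity = 211 cN / 17.7 tex
Tenacity = 11.92 cN/tex

11.92 cN/tex


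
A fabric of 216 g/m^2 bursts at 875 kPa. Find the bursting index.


Formula: Bursting Index = Bursting Strength / Fabric GSM
BI = 875 kPa / 216 g/m^2
BI = 4.051 kPa/(g/m^2)

4.051 kPa/(g/m^2)


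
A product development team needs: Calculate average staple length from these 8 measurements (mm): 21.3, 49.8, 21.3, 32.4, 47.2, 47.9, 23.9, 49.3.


Formula: Mean = sum of lengths / count
Sum = 21.3 + 49.8 + 21.3 + 32.4 + 47.2 + 47.9 + 23.9 + 49.3
Sum = 293.1 mm
Mean = 293.1 / 8 = 36.64 mm

36.64 mm


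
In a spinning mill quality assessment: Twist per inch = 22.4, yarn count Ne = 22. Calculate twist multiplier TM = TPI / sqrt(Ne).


Formula: TM = TPI / sqrt(Ne)
Step 1: sqrt(Ne) = sqrt(22) = 4.6904
Step 2: TM = 22.4 / 4.6904 = 4.78

4.78 TM


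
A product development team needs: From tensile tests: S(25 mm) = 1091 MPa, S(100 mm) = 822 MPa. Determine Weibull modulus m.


Formula: m = ln(L1/L2) / ln(S2/S1)
Step 1: ln(L1/L2) = ln(25/100) = -1.38629
Step 2: S2/S1 = 822/1091 = 0.75344
Step 3: ln(S2/S1) = ln(0.75344) = -0.28311
Step 4: m = -1.38629 / -0.28311 = 4.90

4.90 (Weibull m)


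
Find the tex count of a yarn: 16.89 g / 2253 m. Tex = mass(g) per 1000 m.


Formula: Tex = (mass_g / length_m) * 1000
Substituting: Tex = (16.89 / 2253) * 1000
Intermediate: 16.89 / 2253 = 0.00749667 g/m
Tex = 0.00749667 * 1000 = 7.50 tex

7.50 tex


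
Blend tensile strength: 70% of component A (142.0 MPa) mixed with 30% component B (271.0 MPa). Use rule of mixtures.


Formula: Blend property = (fraction_A * property_A) + (fraction_B * property_B)
Step 1: Contribution A = 70/100 * 142.0 MPa = 99.4 MPa
Step 2: Contribution B = 30/100 * 271.0 MPa = 81.3 MPa
Step 3: Blend tensile strength = 99.4 + 81.3 = 180.7 MPa

180.7 MPa


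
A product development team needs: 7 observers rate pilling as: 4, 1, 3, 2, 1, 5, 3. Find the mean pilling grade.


Formula: Mean = sum / count
Sum = 4 + 1 + 3 + 2 + 1 + 5 + 3 = 19
Mean = 19 / 7 = 2.7

2.7


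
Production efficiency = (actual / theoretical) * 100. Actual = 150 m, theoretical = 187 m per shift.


Formula: Efficiency% = (Actual output / Theoretical output) * 100
Efficiency% = (150 / 187) * 100
Efficiency% = 0.802139 * 100 = 80.2139% ≈ 80.2%

80.2%


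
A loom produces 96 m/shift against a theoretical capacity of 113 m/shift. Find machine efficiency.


Formula: Efficiency% = (Actual output / Theoretical output) * 100
Efficiency% = (96 / 113) * 100
Efficiency% = 0.849558 * 100 = 84.9558% ≈ 85.0%

85.0%


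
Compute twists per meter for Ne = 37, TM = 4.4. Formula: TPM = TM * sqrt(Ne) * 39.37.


Formula: TPM = TM * sqrt(Ne) * 39.37
Step 1: sqrt(Ne) = sqrt(37) = 6.0828
Step 2: TM * sqrt(Ne) = 4.4 * 6.0828 = 26.7643
Step 3: TPM = 26.7643 * 39.37 = 1054 twists/m

1054 twists/m


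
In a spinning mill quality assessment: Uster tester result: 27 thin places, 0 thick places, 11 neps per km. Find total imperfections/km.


Formula: Total = thin places + thick places + neps
Total = 27 + 0 + 11
Total = 38 imperfections/km

38 imperfections/km


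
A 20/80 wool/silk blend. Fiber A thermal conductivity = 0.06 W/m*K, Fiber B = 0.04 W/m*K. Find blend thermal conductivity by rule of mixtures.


Formula: Blend property = (fraction_A * property_A) + (fraction_B * property_B)
Step 1: Contribution A = 20/100 * 0.06 W/m*K = 0.012 W/m*K
Step 2: Contribution B = 80/100 * 0.04 W/m*K = 0.032 W/m*K
Step 3: Blend thermal conductivity = 0.012 + 0.032 = 0.044 W/m*K

0.044 W/m*K


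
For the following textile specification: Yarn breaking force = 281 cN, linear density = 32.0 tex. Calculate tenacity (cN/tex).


Formula: Tenacity = Breaking force / Linear density
Tenacity = 281 cN / 32.0 tex
Tenacity = 8.78 cN/tex

8.78 cN/tex


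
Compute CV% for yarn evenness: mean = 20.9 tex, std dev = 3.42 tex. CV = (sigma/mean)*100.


Formula: CV% = (standard deviation / mean) * 100
Step 1: Ratio = 3.42 / 20.9 = 0.163636
Step 2: CV% = 0.163636 * 100 = 16.3636% ≈ 16.4%

16.4%


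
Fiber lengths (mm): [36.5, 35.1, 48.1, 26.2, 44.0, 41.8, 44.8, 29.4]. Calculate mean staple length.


Formula: Mean = sum of lengths / count
Sum = 36.5 + 35.1 + 48.1 + 26.2 + 44.0 + 41.8 + 44.8 + 29.4
Sum = 305.9 mm
Mean = 305.9 / 8 = 38.24 mm

38.24 mm


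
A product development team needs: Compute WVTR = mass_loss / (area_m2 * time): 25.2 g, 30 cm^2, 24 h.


Formula: WVTR = mass_loss / (area * time)
Step 1: Convert area: 30 cm^2 = 0.003 m^2
Step 2: WVTR = 25.2 g / (0.003 m^2 * 24 h)
Step 3: WVTR = 25.2 / 0.072 = 350.0 g/m^2/h

350.0 g/m^2/h


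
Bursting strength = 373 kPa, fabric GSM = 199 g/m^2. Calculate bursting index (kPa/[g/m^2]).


Formula: Bursting Index = Bursting Strength / Fabric GSM
BI = 373 kPa / 199 g/m^2
BI = 1.874 kPa/(g/m^2)

1.874 kPa/(g/m^2)


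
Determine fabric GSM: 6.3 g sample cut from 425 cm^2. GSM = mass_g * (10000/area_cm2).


Formula: GSM = mass_g / area_m2
Step 1: Convert area: 425 cm^2 = 425 / 10000 = 0.0425 m^2
Step 2: GSM = 6.3 g / 0.0425 m^2 = 148.2 g/m^2

148.2 g/m^2


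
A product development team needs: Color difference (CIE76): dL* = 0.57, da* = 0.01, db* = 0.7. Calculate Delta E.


Formula: Delta E = sqrt(dL*^2 + da*^2 + db*^2)
Step 1: dL*^2 = 0.57^2 = 0.3249
Step 2: da*^2 = 0.01^2 = 0.0001
Step 3: db*^2 = 0.7^2 = 0.49
Step 4: Sum = 0.3249 + 0.0001 + 0.49 = 0.815
Step 5: Delta E = sqrt(0.815) = 0.9

0.9 Delta E


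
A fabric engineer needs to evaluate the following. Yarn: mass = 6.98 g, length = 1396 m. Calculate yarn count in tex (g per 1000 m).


Formula: Tex = (mass_g / length_m) * 1000
Substituting: Tex = (6.98 / 1396) * 1000
Intermediate: 6.98 / 1396 = 0.005 g/m
Tex = 0.005 * 1000 = 5.00 tex

5.00 tex


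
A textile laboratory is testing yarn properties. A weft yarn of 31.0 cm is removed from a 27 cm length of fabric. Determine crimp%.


Formula: Crimp% = ((L_yarn - L_fabric) / L_fabric) * 100
Step 1: Extension = 31.0 - 27 = 4.0 cm
Step 2: Crimp% = (4.0 / 27) * 100
Step 3: Crimp% = 0.148148 * 100 = 14.8148% ≈ 14.8%

14.8%


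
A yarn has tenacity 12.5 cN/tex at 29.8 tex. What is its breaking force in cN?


Formula: Breaking force = Tenacity * Linear density
F = 12.5 cN/tex * 29.8 tex
F = 372.50 cN

372.50 cN


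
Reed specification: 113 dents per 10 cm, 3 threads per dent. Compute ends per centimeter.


Formula: EPC = (dents per 10 cm * ends per dent) / 10
Step 1: Total ends per 10 cm = 113 * 3 = 339
Step 2: EPC = 339 / 10 = 33.9 ends/cm

33.9 ends/cm


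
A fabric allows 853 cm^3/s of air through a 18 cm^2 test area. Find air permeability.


Formula: Air Permeability = Airflow / Test Area
AP = 853 cm^3/s / 18 cm^2
AP = 47.4 cm^3/s/cm^2

47.4 cm^3/s/cm^2


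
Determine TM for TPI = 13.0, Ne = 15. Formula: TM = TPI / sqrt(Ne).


Formula: TM = TPI / sqrt(Ne)
Step 1: sqrt(Ne) = sqrt(15) = 3.873
Step 2: TM = 13.0 / 3.873 = 3.36

3.36 TM


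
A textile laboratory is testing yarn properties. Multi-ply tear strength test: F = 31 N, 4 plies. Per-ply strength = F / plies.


Formula: Per-ply strength = Total force / Number of plies
Per-ply = 31 N / 4
Per-ply = 7.75 N

7.75 N


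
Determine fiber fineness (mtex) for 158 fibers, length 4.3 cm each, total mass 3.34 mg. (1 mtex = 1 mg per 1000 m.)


Formula: fineness (mtex) = mass (mg) / total length (km) = (mass_mg / total_length_m) * 1000
Step 1: Convert fiber length: 4.3 cm = 0.043 m
Step 2: Total fiber length = 158 * 0.043 = 6.794 m
Step 3: Linear density = 3.34 mg / 6.794 m = 0.4916 mg/m
Step 4: fineness = 0.4916 * 1000 = 491.6 mtex

491.6 mtex


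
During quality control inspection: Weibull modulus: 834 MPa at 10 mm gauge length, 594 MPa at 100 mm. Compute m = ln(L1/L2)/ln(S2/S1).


Formula: m = ln(L1/L2) / ln(S2/S1)
Step 1: ln(L1/L2) = ln(10/100) = -2.30259
Step 2: S2/S1 = 594/834 = 0.71223
Step 3: ln(S2/S1) = ln(0.71223) = -0.33935
Step 4: m = -2.30259 / -0.33935 = 6.79

6.79 (Weibull m)


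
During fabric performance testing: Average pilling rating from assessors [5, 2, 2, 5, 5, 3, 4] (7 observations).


Formula: Mean = sum / count
Sum = 5 + 2 + 2 + 5 + 5 + 3 + 4 = 26
Mean = 26 / 7 = 3.7

3.7


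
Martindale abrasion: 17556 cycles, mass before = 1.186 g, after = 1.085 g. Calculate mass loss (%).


Formula: Mass loss% = ((m_before - m_after) / m_before) * 100
Step 1: Mass loss = 1.186 - 1.085 = 0.101 g
Step 2: Ratio = 0.101 / 1.186 = 0.0851602
Step 3: Mass loss% = 0.0851602 * 100 = 8.51602% ≈ 8.52%

8.52%


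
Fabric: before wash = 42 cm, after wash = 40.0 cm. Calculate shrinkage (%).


Formula: Shrinkage% = ((L_before - L_after) / L_before) * 100
Step 1: Shrinkage = 42 - 40.0 = 2.0 cm
Step 2: Shrinkage% = (2.0 / 42) * 100
Step 3: Shrinkage% = 0.047619 * 100 = 4.7619% ≈ 4.8%

4.8%


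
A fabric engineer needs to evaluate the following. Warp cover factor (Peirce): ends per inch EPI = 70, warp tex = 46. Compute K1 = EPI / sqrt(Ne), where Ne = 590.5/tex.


Formula: K1 = EPI / sqrt(Ne), with Ne = 590.5 / tex_warp
Step 1: Ne = 590.5 / 46 = 12.837
Step 2: sqrt(Ne) = sqrt(12.837) = 3.5829
Step 3: K1 = 70 / 3.5829 = 19.5

19.5


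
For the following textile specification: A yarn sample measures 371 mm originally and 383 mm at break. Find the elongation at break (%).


Formula: Elongation (%) = ((L_break - L0) / L0) * 100
Step 1: Extension = 383 - 371 = 12 mm
Step 2: Elongation = (12 / 371) * 100
Step 3: Elongation = 0.032345 * 100 = 3.2345% ≈ 3.2%

3.2%


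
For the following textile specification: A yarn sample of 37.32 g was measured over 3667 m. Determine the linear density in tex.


Formula: Tex = (mass_g / length_m) * 1000
Substituting: Tex = (37.32 / 3667) * 1000
Intermediate: 37.32 / 3667 = 0.01017726 g/m
Tex = 0.01017726 * 1000 = 10.18 tex

10.18 tex


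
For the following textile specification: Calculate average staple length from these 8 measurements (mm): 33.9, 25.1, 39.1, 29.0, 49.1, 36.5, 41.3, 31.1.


Formula: Mean = sum of lengths / count
Sum = 33.9 + 25.1 + 39.1 + 29.0 + 49.1 + 36.5 + 41.3 + 31.1
Sum = 285.1 mm
Mean = 285.1 / 8 = 35.64 mm

35.64 mm


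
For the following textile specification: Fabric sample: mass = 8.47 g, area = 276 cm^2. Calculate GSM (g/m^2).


Formula: GSM = mass_g / area_m2
Step 1: Convert area: 276 cm^2 = 276 / 10000 = 0.0276 m^2
Step 2: GSM = 8.47 g / 0.0276 m^2 = 306.9 g/m^2

306.9 g/m^2


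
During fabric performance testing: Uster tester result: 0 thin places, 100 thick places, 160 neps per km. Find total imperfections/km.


Formula: Total = thin places + thick places + neps
Total = 0 + 100 + 160
Total = 260 imperfections/km

260 imperfections/km


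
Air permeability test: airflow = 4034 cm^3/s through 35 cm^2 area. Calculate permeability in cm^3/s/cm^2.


Formula: Air Permeability = Airflow / Test Area
AP = 4034 cm^3/s / 35 cm^2
AP = 115.3 cm^3/s/cm^2

115.3 cm^3/s/cm^2


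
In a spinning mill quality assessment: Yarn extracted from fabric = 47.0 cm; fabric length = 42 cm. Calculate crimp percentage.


Formula: Crimp% = ((L_yarn - L_fabric) / L_fabric) * 100
Step 1: Extension = 47.0 - 42 = 5.0 cm
Step 2: Crimp% = (5.0 / 42) * 100
Step 3: Crimp% = 0.119048 * 100 = 11.9048% ≈ 11.9%

11.9%


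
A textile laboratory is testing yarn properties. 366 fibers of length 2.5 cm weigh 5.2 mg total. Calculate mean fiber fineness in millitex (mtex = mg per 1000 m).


Formula: fineness (mtex) = mass (mg) / total length (km) = (mass_mg / total_length_m) * 1000
Step 1: Convert fiber length: 2.5 cm = 0.025 m
Step 2: Total fiber length = 366 * 0.025 = 9.15 m
Step 3: Linear density = 5.2 mg / 9.15 m = 0.5683 mg/m
Step 4: fineness = 0.5683 * 1000 = 568.3 mtex

568.3 mtex


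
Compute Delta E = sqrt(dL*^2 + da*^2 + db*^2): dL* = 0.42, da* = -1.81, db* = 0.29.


Formula: Delta E = sqrt(dL*^2 + da*^2 + db*^2)
Step 1: dL*^2 = 0.42^2 = 0.1764
Step 2: da*^2 = (-1.81)^2 = 3.2761
Step 3: db*^2 = 0.29^2 = 0.0841
Step 4: Sum = 0.1764 + 3.2761 + 0.0841 = 3.5366
Step 5: Delta E = sqrt(3.5366) = 1.88

1.88 Delta E


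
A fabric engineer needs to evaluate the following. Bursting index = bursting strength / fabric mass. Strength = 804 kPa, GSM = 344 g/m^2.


Formula: Bursting Index = Bursting Strength / Fabric GSM
BI = 804 kPa / 344 g/m^2
BI = 2.337 kPa/(g/m^2)

2.337 kPa/(g/m^2)


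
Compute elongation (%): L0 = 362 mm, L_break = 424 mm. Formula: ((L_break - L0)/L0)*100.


Formula: Elongation (%) = ((L_break - L0) / L0) * 100
Step 1: Extension = 424 - 362 = 62 mm
Step 2: Elongation = (62 / 362) * 100
Step 3: Elongation = 0.171271 * 100 = 17.1271% ≈ 17.1%

17.1%


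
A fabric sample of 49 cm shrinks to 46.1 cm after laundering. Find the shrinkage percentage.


Formula: Shrinkage% = ((L_before - L_after) / L_before) * 100
Step 1: Shrinkage = 49 - 46.1 = 2.9 cm
Step 2: Shrinkage% = (2.9 / 49) * 100
Step 3: Shrinkage% = 0.059184 * 100 = 5.9184% ≈ 5.9%

5.9%


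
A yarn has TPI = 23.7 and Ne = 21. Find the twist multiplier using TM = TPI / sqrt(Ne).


Formula: TM = TPI / sqrt(Ne)
Step 1: sqrt(Ne) = sqrt(21) = 4.5826
Step 2: TM = 23.7 / 4.5826 = 5.17

5.17 TM


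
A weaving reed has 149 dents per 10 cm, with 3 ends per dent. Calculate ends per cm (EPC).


Formula: EPC = (dents per 10 cm * ends per dent) / 10
Step 1: Total ends per 10 cm = 149 * 3 = 447
Step 2: EPC = 447 / 10 = 44.7 ends/cm

44.7 ends/cm


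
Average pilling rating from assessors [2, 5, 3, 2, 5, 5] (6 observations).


Formula: Mean = sum / count
Sum = 2 + 5 + 3 + 2 + 5 + 5 = 22
Mean = 22 / 6 = 3.7

3.7


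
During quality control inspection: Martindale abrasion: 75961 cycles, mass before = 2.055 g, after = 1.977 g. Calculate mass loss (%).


Formula: Mass loss% = ((m_before - m_after) / m_before) * 100
Step 1: Mass loss = 2.055 - 1.977 = 0.078 g
Step 2: Ratio = 0.078 / 2.055 = 0.0379562
Step 3: Mass loss% = 0.0379562 * 100 = 3.79562% ≈ 3.80%

3.80%


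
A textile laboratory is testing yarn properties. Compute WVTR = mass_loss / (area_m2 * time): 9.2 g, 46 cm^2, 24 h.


Formula: WVTR = mass_loss / (area * time)
Step 1: Convert area: 46 cm^2 = 0.0046 m^2
Step 2: WVTR = 9.2 g / (0.0046 m^2 * 24 h)
Step 3: WVTR = 9.2 / 0.1104 = 83.3 g/m^2/h

83.3 g/m^2/h


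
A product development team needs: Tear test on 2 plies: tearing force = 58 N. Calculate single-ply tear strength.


Formula: Per-ply strength = Total force / Number of plies
Per-ply = 58 N / 2
Per-ply = 29 N

29 N


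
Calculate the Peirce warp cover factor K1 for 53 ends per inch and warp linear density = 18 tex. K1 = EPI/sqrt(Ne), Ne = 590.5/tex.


Formula: K1 = EPI / sqrt(Ne), with Ne = 590.5 / tex_warp
Step 1: Ne = 590.5 / 18 = 32.806
Step 2: sqrt(Ne) = sqrt(32.806) = 5.7277
Step 3: K1 = 53 / 5.7277 = 9.3

9.3


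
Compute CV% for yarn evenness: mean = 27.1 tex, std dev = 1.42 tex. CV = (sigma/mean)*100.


Formula: CV% = (standard deviation / mean) * 100
Step 1: Ratio = 1.42 / 27.1 = 0.052399
Step 2: CV% = 0.052399 * 100 = 5.2399% ≈ 5.2%

5.2%


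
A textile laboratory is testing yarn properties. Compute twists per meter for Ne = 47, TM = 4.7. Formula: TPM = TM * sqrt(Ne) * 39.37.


Formula: TPM = TM * sqrt(Ne) * 39.37
Step 1: sqrt(Ne) = sqrt(47) = 6.8557
Step 2: TM * sqrt(Ne) = 4.7 * 6.8557 = 32.2218
Step 3: TPM = 32.2218 * 39.37 = 1269 twists/m

1269 twists/m


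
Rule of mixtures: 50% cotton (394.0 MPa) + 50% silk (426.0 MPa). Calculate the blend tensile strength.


Formula: Blend property = (fraction_A * property_A) + (fraction_B * property_B)
Step 1: Contribution A = 50/100 * 394.0 MPa = 197.0 MPa
Step 2: Contribution B = 50/100 * 426.0 MPa = 213.0 MPa
Step 3: Blend tensile strength = 197.0 + 213.0 = 410.0 MPa

410.0 MPa


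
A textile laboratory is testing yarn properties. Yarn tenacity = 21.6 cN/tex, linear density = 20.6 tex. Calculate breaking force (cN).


Formula: Breaking force = Tenacity * Linear density
F = 21.6 cN/tex * 20.6 tex
F = 444.96 cN

444.96 cN


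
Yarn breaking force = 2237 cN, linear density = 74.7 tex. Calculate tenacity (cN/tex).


Formula: Tenacity = Breaking force / Linear density
Tenacity = 2237 cN / 74.7 tex
Tenacity = 29.95 cN/tex

29.95 cN/tex


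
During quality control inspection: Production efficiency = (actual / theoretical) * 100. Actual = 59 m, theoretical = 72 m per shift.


Formula: Efficiency% = (Actual output / Theoretical output) * 100
Efficiency% = (59 / 72) * 100
Efficiency% = 0.819444 * 100 = 81.9444% ≈ 81.9%

81.9%


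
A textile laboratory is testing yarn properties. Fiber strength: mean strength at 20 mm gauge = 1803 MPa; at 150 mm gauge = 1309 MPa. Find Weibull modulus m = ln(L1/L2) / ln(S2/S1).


Formula: m = ln(L1/L2) / ln(S2/S1)
Step 1: ln(L1/L2) = ln(20/150) = -2.01490
Step 2: S2/S1 = 1309/1803 = 0.72601
Step 3: ln(S2/S1) = ln(0.72601) = -0.32019
Step 4: m = -2.01490 / -0.32019 = 6.29

6.29 (Weibull m)


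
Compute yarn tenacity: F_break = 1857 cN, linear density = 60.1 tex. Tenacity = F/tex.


Formula: Tenacity = Breaking force / Linear density
Tenacity = 1857 cN / 60.1 tex
Tenacity = 30.90 cN/tex

30.90 cN/tex


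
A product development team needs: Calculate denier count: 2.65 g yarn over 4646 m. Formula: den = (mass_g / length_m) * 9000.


Formula: den = (mass_g / length_m) * 9000
Substituting: den = (2.65 / 4646) * 9000
Intermediate: 2.65 / 4646 = 0.00057038 g/m
den = 0.00057038 * 9000 = 5.1 denier

5.1 denier


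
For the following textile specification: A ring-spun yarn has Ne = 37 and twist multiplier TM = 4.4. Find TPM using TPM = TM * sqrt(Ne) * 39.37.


Formula: TPM = TM * sqrt(Ne) * 39.37
Step 1: sqrt(Ne) = sqrt(37) = 6.0828
Step 2: TM * sqrt(Ne) = 4.4 * 6.0828 = 26.7643
Step 3: TPM = 26.7643 * 39.37 = 1054 twists/m

1054 twists/m


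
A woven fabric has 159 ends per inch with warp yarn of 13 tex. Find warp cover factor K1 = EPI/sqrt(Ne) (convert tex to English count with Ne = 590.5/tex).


Formula: K1 = EPI / sqrt(Ne), with Ne = 590.5 / tex_warp
Step 1: Ne = 590.5 / 13 = 45.423
Step 2: sqrt(Ne) = sqrt(45.423) = 6.7397
Step 3: K1 = 159 / 6.7397 = 23.6

23.6


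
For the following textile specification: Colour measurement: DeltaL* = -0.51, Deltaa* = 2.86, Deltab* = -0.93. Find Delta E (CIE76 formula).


Formula: Delta E = sqrt(dL*^2 + da*^2 + db*^2)
Step 1: dL*^2 = (-0.51)^2 = 0.2601
Step 2: da*^2 = 2.86^2 = 8.1796
Step 3: db*^2 = (-0.93)^2 = 0.8649
Step 4: Sum = 0.2601 + 8.1796 + 0.8649 = 9.3046
Step 5: Delta E = sqrt(9.3046) = 3.05

3.05 Delta E


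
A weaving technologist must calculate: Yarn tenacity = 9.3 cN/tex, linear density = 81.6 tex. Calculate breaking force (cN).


Formula: Breaking force = Tenacity * Linear density
F = 9.3 cN/tex * 81.6 tex
F = 758.88 cN

758.88 cN


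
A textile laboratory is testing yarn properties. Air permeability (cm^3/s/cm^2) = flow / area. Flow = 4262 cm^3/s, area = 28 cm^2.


Formula: Air Permeability = Airflow / Test Area
AP = 4262 cm^3/s / 28 cm^2
AP = 152.2 cm^3/s/cm^2

152.2 cm^3/s/cm^2


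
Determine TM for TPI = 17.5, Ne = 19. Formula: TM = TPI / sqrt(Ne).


Formula: TM = TPI / sqrt(Ne)
Step 1: sqrt(Ne) = sqrt(19) = 4.3589
Step 2: TM = 17.5 / 4.3589 = 4.01

4.01 TM


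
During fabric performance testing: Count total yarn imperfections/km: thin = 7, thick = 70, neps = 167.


Formula: Total = thin places + thick places + neps
Total = 7 + 70 + 167
Total = 244 imperfections/km

244 imperfections/km


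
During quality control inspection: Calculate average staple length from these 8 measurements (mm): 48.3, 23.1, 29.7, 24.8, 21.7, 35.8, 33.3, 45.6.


Formula: Mean = sum of lengths / count
Sum = 48.3 + 23.1 + 29.7 + 24.8 + 21.7 + 35.8 + 33.3 + 45.6
Sum = 262.3 mm
Mean = 262.3 / 8 = 32.79 mm

32.79 mm


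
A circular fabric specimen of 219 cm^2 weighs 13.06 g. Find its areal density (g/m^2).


Formula: GSM = mass_g / area_m2
Step 1: Convert area: 219 cm^2 = 219 / 10000 = 0.0219 m^2
Step 2: GSM = 13.06 g / 0.0219 m^2 = 596.3 g/m^2

596.3 g/m^2


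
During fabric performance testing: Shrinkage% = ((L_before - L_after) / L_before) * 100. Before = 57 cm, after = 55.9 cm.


Formula: Shrinkage% = ((L_before - L_after) / L_before) * 100
Step 1: Shrinkage = 57 - 55.9 = 1.1 cm
Step 2: Shrinkage% = (1.1 / 57) * 100
Step 3: Shrinkage% = 0.019298 * 100 = 1.9298% ≈ 1.9%

1.9%


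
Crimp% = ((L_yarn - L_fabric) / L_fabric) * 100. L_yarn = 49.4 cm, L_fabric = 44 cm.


Formula: Crimp% = ((L_yarn - L_fabric) / L_fabric) * 100
Step 1: Extension = 49.4 - 44 = 5.4 cm
Step 2: Crimp% = (5.4 / 44) * 100
Step 3: Crimp% = 0.122727 * 100 = 12.2727% ≈ 12.3%

12.3%


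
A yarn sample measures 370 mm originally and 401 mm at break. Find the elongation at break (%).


Formula: Elongation (%) = ((L_break - L0) / L0) * 100
Step 1: Extension = 401 - 370 = 31 mm
Step 2: Elongation = (31 / 370) * 100
Step 3: Elongation = 0.083784 * 100 = 8.3784% ≈ 8.4%

8.4%


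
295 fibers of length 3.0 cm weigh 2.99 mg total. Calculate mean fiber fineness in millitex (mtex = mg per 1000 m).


Formula: fineness (mtex) = mass (mg) / total length (km) = (mass_mg / total_length_m) * 1000
Step 1: Convert fiber length: 3.0 cm = 0.03 m
Step 2: Total fiber length = 295 * 0.03 = 8.85 m
Step 3: Linear density = 2.99 mg / 8.85 m = 0.3379 mg/m
Step 4: fineness = 0.3379 * 1000 = 337.9 mtex

337.9 mtex


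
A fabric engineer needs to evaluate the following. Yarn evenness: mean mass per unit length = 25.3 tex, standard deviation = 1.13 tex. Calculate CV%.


Formula: CV% = (standard deviation / mean) * 100
Step 1: Ratio = 1.13 / 25.3 = 0.044664
Step 2: CV% = 0.044664 * 100 = 4.4664% ≈ 4.5%

4.5%


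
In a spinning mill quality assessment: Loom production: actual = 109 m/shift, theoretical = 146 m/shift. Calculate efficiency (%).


Formula: Efficiency% = (Actual output / Theoretical output) * 100
Efficiency% = (109 / 146) * 100
Efficiency% = 0.746575 * 100 = 74.6575% ≈ 74.7%

74.7%


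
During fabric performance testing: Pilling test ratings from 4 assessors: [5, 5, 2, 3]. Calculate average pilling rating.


Formula: Mean = sum / count
Sum = 5 + 5 + 2 + 3 = 15
Mean = 15 / 4 = 3.8

3.8


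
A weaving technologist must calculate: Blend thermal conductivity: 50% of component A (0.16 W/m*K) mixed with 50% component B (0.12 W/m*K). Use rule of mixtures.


Formula: Blend property = (fraction_A * property_A) + (fraction_B * property_B)
Step 1: Contribution A = 50/100 * 0.16 W/m*K = 0.08 W/m*K
Step 2: Contribution B = 50/100 * 0.12 W/m*K = 0.06 W/m*K
Step 3: Blend thermal conductivity = 0.08 + 0.06 = 0.14 W/m*K

0.14 W/m*K


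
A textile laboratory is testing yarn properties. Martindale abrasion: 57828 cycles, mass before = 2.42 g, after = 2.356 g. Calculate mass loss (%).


Formula: Mass loss% = ((m_before - m_after) / m_before) * 100
Step 1: Mass loss = 2.42 - 2.356 = 0.064 g
Step 2: Ratio = 0.064 / 2.42 = 0.0264463
Step 3: Mass loss% = 0.0264463 * 100 = 2.64463% ≈ 2.64%

2.64%


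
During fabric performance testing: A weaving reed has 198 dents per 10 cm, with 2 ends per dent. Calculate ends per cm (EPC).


Formula: EPC = (dents per 10 cm * ends per dent) / 10
Step 1: Total ends per 10 cm = 198 * 2 = 396
Step 2: EPC = 396 / 10 = 39.6 ends/cm

39.6 ends/cm


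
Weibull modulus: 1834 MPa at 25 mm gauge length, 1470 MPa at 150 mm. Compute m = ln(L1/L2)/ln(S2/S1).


Formula: m = ln(L1/L2) / ln(S2/S1)
Step 1: ln(L1/L2) = ln(25/150) = -1.79176
Step 2: S2/S1 = 1470/1834 = 0.80153
Step 3: ln(S2/S1) = ln(0.80153) = -0.22123
Step 4: m = -1.79176 / -0.22123 = 8.10

8.10 (Weibull m)


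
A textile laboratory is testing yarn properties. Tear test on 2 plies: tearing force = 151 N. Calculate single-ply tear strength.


Formula: Per-ply strength = Total force / Number of plies
Per-ply = 151 N / 2
Per-ply = 75.5 N

75.5 N


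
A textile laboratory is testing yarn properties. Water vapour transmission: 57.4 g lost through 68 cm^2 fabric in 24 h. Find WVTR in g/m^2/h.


Formula: WVTR = mass_loss / (area * time)
Step 1: Convert area: 68 cm^2 = 0.0068 m^2
Step 2: WVTR = 57.4 g / (0.0068 m^2 * 24 h)
Step 3: WVTR = 57.4 / 0.1632 = 351.7 g/m^2/h

351.7 g/m^2/h


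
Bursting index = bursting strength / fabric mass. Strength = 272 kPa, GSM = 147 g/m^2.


Formula: Bursting Index = Bursting Strength / Fabric GSM
BI = 272 kPa / 147 g/m^2
BI = 1.850 kPa/(g/m^2)

1.850 kPa/(g/m^2)


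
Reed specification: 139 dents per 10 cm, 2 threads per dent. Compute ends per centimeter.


Formula: EPC = (dents per 10 cm * ends per dent) / 10
Step 1: Total ends per 10 cm = 139 * 2 = 278
Step 2: EPC = 278 / 10 = 27.8 ends/cm

27.8 ends/cm


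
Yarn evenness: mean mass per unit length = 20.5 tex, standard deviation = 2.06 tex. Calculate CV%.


Formula: CV% = (standard deviation / mean) * 100
Step 1: Ratio = 2.06 / 20.5 = 0.100488
Step 2: CV% = 0.100488 * 100 = 10.0488% ≈ 10.0%

10.0%


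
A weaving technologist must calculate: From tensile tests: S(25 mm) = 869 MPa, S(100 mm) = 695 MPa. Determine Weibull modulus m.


Formula: m = ln(L1/L2) / ln(S2/S1)
Step 1: ln(L1/L2) = ln(25/100) = -1.38629
Step 2: S2/S1 = 695/869 = 0.79977
Step 3: ln(S2/S1) = ln(0.79977) = -0.22343
Step 4: m = -1.38629 / -0.22343 = 6.20

6.20 (Weibull m)


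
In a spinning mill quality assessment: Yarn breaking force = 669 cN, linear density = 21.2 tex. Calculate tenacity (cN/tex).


Formula: Tenacity = Breaking force / Linear density
Tenacity = 669 cN / 21.2 tex
Tenacity = 31.56 cN/tex

31.56 cN/tex


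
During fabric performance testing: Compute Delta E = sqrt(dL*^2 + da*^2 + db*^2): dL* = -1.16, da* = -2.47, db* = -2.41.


Formula: Delta E = sqrt(dL*^2 + da*^2 + db*^2)
Step 1: dL*^2 = (-1.16)^2 = 1.3456
Step 2: da*^2 = (-2.47)^2 = 6.1009
Step 3: db*^2 = (-2.41)^2 = 5.8081
Step 4: Sum = 1.3456 + 6.1009 + 5.8081 = 13.2546
Step 5: Delta E = sqrt(13.2546) = 3.64

3.64 Delta E


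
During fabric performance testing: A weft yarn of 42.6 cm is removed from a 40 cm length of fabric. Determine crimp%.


Formula: Crimp% = ((L_yarn - L_fabric) / L_fabric) * 100
Step 1: Extension = 42.6 - 40 = 2.6 cm
Step 2: Crimp% = (2.6 / 40) * 100
Step 3: Crimp% = 0.065 * 100 = 6.5%

6.5%


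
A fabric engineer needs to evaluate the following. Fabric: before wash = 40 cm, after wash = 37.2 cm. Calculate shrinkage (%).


Formula: Shrinkage% = ((L_before - L_after) / L_before) * 100
Step 1: Shrinkage = 40 - 37.2 = 2.8 cm
Step 2: Shrinkage% = (2.8 / 40) * 100
Step 3: Shrinkage% = 0.07 * 100 = 7.0%

7.0%


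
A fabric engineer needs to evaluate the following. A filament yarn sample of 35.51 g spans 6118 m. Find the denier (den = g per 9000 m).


Formula: den = (mass_g / length_m) * 9000
Substituting: den = (35.51 / 6118) * 9000
Intermediate: 35.51 / 6118 = 0.00580418 g/m
den = 0.00580418 * 9000 = 52.2 denier

52.2 denier


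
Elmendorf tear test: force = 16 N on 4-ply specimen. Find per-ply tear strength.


Formula: Per-ply strength = Total force / Number of plies
Per-ply = 16 N / 4
Per-ply = 4 N

4 N


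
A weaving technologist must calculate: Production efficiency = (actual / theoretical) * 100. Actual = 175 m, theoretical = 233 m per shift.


Formula: Efficiency% = (Actual output / Theoretical output) * 100
Efficiency% = (175 / 233) * 100
Efficiency% = 0.751073 * 100 = 75.1073% ≈ 75.1%

75.1%


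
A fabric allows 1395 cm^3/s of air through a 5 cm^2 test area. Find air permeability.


Formula: Air Permeability = Airflow / Test Area
AP = 1395 cm^3/s / 5 cm^2
AP = 279.0 cm^3/s/cm^2

279.0 cm^3/s/cm^2


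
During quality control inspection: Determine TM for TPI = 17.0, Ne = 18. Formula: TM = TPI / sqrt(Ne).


Formula: TM = TPI / sqrt(Ne)
Step 1: sqrt(Ne) = sqrt(18) = 4.2426
Step 2: TM = 17.0 / 4.2426 = 4.01

4.01 TM


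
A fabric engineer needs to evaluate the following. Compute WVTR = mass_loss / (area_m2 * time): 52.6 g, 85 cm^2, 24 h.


Formula: WVTR = mass_loss / (area * time)
Step 1: Convert area: 85 cm^2 = 0.0085 m^2
Step 2: WVTR = 52.6 g / (0.0085 m^2 * 24 h)
Step 3: WVTR = 52.6 / 0.204 = 257.8 g/m^2/h

257.8 g/m^2/h


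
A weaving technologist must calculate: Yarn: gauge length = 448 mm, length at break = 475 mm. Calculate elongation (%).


Formula: Elongation (%) = ((L_break - L0) / L0) * 100
Step 1: Extension = 475 - 448 = 27 mm
Step 2: Elongation = (27 / 448) * 100
Step 3: Elongation = 0.060268 * 100 = 6.0268% ≈ 6.0%

6.0%


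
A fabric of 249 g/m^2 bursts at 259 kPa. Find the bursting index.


Formula: Bursting Index = Bursting Strength / Fabric GSM
BI = 259 kPa / 249 g/m^2
BI = 1.040 kPa/(g/m^2)

1.040 kPa/(g/m^2)


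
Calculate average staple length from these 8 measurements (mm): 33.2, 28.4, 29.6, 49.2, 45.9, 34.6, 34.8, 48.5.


Formula: Mean = sum of lengths / count
Sum = 33.2 + 28.4 + 29.6 + 49.2 + 45.9 + 34.6 + 34.8 + 48.5
Sum = 304.2 mm
Mean = 304.2 / 8 = 38.03 mm

38.03 mm


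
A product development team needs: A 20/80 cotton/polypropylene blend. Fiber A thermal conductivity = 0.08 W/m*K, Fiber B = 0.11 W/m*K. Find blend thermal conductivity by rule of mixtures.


Formula: Blend property = (fraction_A * property_A) + (fraction_B * property_B)
Step 1: Contribution A = 20/100 * 0.08 W/m*K = 0.016 W/m*K
Step 2: Contribution B = 80/100 * 0.11 W/m*K = 0.088 W/m*K
Step 3: Blend thermal conductivity = 0.016 + 0.088 = 0.104 W/m*K

0.104 W/m*K


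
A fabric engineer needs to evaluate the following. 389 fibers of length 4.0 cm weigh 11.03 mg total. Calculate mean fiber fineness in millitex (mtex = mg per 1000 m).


Formula: fineness (mtex) = mass (mg) / total length (km) = (mass_mg / total_length_m) * 1000
Step 1: Convert fiber length: 4.0 cm = 0.04 m
Step 2: Total fiber length = 389 * 0.04 = 15.56 m
Step 3: Linear density = 11.03 mg / 15.56 m = 0.7089 mg/m
Step 4: fineness = 0.7089 * 1000 = 708.9 mtex

708.9 mtex


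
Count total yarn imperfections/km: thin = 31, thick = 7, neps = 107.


Formula: Total = thin places + thick places + neps
Total = 31 + 7 + 107
Total = 145 imperfections/km

145 imperfections/km


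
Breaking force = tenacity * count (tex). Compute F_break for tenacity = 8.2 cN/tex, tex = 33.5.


Formula: Breaking force = Tenacity * Linear density
F = 8.2 cN/tex * 33.5 tex
F = 274.70 cN

274.70 cN


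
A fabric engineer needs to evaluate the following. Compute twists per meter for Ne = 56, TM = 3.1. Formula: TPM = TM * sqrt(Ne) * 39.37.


Formula: TPM = TM * sqrt(Ne) * 39.37
Step 1: sqrt(Ne) = sqrt(56) = 7.4833
Step 2: TM * sqrt(Ne) = 3.1 * 7.4833 = 23.1982
Step 3: TPM = 23.1982 * 39.37 = 913 twists/m

913 twists/m


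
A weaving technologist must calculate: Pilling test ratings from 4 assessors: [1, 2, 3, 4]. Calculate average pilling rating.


Formula: Mean = sum / count
Sum = 1 + 2 + 3 + 4 = 10
Mean = 10 / 4 = 2.5

2.5


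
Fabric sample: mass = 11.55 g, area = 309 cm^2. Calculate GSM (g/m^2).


Formula: GSM = mass_g / area_m2
Step 1: Convert area: 309 cm^2 = 309 / 10000 = 0.0309 m^2
Step 2: GSM = 11.55 g / 0.0309 m^2 = 373.8 g/m^2

373.8 g/m^2


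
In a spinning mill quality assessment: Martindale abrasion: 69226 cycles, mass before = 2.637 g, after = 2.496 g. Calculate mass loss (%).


Formula: Mass loss% = ((m_before - m_after) / m_before) * 100
Step 1: Mass loss = 2.637 - 2.496 = 0.141 g
Step 2: Ratio = 0.141 / 2.637 = 0.0534699
Step 3: Mass loss% = 0.0534699 * 100 = 5.34699% ≈ 5.35%

5.35%


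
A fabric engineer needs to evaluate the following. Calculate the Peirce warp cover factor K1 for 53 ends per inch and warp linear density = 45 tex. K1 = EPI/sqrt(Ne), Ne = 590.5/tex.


Formula: K1 = EPI / sqrt(Ne), with Ne = 590.5 / tex_warp
Step 1: Ne = 590.5 / 45 = 13.122
Step 2: sqrt(Ne) = sqrt(13.122) = 3.6224
Step 3: K1 = 53 / 3.6224 = 14.6

14.6


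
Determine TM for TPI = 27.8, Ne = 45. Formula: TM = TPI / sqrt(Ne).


Formula: TM = TPI / sqrt(Ne)
Step 1: sqrt(Ne) = sqrt(45) = 6.7082
Step 2: TM = 27.8 / 6.7082 = 4.14

4.14 TM


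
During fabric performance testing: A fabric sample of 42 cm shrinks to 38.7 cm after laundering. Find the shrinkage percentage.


Formula: Shrinkage% = ((L_before - L_after) / L_before) * 100
Step 1: Shrinkage = 42 - 38.7 = 3.3 cm
Step 2: Shrinkage% = (3.3 / 42) * 100
Step 3: Shrinkage% = 0.078571 * 100 = 7.8571% ≈ 7.9%

7.9%


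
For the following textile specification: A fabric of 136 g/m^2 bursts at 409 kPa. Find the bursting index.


Formula: Bursting Index = Bursting Strength / Fabric GSM
BI = 409 kPa / 136 g/m^2
BI = 3.007 kPa/(g/m^2)

3.007 kPa/(g/m^2)


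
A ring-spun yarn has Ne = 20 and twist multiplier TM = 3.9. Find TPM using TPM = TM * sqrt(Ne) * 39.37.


Formula: TPM = TM * sqrt(Ne) * 39.37
Step 1: sqrt(Ne) = sqrt(20) = 4.4721
Step 2: TM * sqrt(Ne) = 3.9 * 4.4721 = 17.4412
Step 3: TPM = 17.4412 * 39.37 = 687 twists/m

687 twists/m


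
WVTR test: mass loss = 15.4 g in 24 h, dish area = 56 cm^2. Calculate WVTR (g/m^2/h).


Formula: WVTR = mass_loss / (area * time)
Step 1: Convert area: 56 cm^2 = 0.0056 m^2
Step 2: WVTR = 15.4 g / (0.0056 m^2 * 24 h)
Step 3: WVTR = 15.4 / 0.1344 = 114.6 g/m^2/h

114.6 g/m^2/h


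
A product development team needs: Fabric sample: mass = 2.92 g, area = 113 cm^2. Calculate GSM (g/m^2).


Formula: GSM = mass_g / area_m2
Step 1: Convert area: 113 cm^2 = 113 / 10000 = 0.0113 m^2
Step 2: GSM = 2.92 g / 0.0113 m^2 = 258.4 g/m^2

258.4 g/m^2


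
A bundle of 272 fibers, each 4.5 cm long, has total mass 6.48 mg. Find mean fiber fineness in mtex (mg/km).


Formula: fineness (mtex) = mass (mg) / total length (km) = (mass_mg / total_length_m) * 1000
Step 1: Convert fiber length: 4.5 cm = 0.045 m
Step 2: Total fiber length = 272 * 0.045 = 12.24 m
Step 3: Linear density = 6.48 mg / 12.24 m = 0.5294 mg/m
Step 4: fineness = 0.5294 * 1000 = 529.4 mtex

529.4 mtex


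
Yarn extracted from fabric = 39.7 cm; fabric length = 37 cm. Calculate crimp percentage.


Formula: Crimp% = ((L_yarn - L_fabric) / L_fabric) * 100
Step 1: Extension = 39.7 - 37 = 2.7 cm
Step 2: Crimp% = (2.7 / 37) * 100
Step 3: Crimp% = 0.072973 * 100 = 7.2973% ≈ 7.3%

7.3%


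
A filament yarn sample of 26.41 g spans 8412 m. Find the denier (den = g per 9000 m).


Formula: den = (mass_g / length_m) * 9000
Substituting: den = (26.41 / 8412) * 9000
Intermediate: 26.41 / 8412 = 0.00313956 g/m
den = 0.00313956 * 9000 = 28.3 denier

28.3 denier


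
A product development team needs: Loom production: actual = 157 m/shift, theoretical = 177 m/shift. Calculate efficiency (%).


Formula: Efficiency% = (Actual output / Theoretical output) * 100
Efficiency% = (157 / 177) * 100
Efficiency% = 0.887006 * 100 = 88.7006% ≈ 88.7%

88.7%


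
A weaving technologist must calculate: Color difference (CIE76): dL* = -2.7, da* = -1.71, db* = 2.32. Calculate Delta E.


Formula: Delta E = sqrt(dL*^2 + da*^2 + db*^2)
Step 1: dL*^2 = (-2.7)^2 = 7.29
Step 2: da*^2 = (-1.71)^2 = 2.9241
Step 3: db*^2 = 2.32^2 = 5.3824
Step 4: Sum = 7.29 + 2.9241 + 5.3824 = 15.5965
Step 5: Delta E = sqrt(15.5965) = 3.95

3.95 Delta E


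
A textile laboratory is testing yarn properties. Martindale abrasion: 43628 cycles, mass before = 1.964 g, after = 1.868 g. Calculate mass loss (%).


Formula: Mass loss% = ((m_before - m_after) / m_before) * 100
Step 1: Mass loss = 1.964 - 1.868 = 0.096 g
Step 2: Ratio = 0.096 / 1.964 = 0.0488798
Step 3: Mass loss% = 0.0488798 * 100 = 4.88798% ≈ 4.89%

4.89%


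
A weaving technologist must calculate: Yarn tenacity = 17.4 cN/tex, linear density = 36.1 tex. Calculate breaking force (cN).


Formula: Breaking force = Tenacity * Linear density
F = 17.4 cN/tex * 36.1 tex
F = 628.14 cN

628.14 cN


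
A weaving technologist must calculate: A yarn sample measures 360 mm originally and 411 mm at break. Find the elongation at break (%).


Formula: Elongation (%) = ((L_break - L0) / L0) * 100
Step 1: Extension = 411 - 360 = 51 mm
Step 2: Elongation = (51 / 360) * 100
Step 3: Elongation = 0.141667 * 100 = 14.1667% ≈ 14.2%

14.2%


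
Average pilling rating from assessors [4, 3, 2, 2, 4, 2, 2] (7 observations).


Formula: Mean = sum / count
Sum = 4 + 3 + 2 + 2 + 4 + 2 + 2 = 19
Mean = 19 / 7 = 2.7

2.7


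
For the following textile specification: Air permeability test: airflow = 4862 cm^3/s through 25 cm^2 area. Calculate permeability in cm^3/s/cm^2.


Formula: Air Permeability = Airflow / Test Area
AP = 4862 cm^3/s / 25 cm^2
AP = 194.5 cm^3/s/cm^2

194.5 cm^3/s/cm^2


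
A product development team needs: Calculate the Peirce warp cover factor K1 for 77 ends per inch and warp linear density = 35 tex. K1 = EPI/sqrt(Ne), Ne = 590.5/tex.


Formula: K1 = EPI / sqrt(Ne), with Ne = 590.5 / tex_warp
Step 1: Ne = 590.5 / 35 = 16.871
Step 2: sqrt(Ne) = sqrt(16.871) = 4.1074
Step 3: K1 = 77 / 4.1074 = 18.7

18.7


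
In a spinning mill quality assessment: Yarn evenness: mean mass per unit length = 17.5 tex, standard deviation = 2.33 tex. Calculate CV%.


Formula: CV% = (standard deviation / mean) * 100
Step 1: Ratio = 2.33 / 17.5 = 0.133143
Step 2: CV% = 0.133143 * 100 = 13.3143% ≈ 13.3%

13.3%


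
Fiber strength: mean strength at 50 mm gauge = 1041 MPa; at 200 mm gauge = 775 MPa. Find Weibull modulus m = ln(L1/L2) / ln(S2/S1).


Formula: m = ln(L1/L2) / ln(S2/S1)
Step 1: ln(L1/L2) = ln(50/200) = -1.38629
Step 2: S2/S1 = 775/1041 = 0.74448
Step 3: ln(S2/S1) = ln(0.74448) = -0.29507
Step 4: m = -1.38629 / -0.29507 = 4.70

4.70 (Weibull m)


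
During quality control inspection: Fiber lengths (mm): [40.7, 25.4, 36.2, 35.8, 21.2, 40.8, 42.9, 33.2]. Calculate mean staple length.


Formula: Mean = sum of lengths / count
Sum = 40.7 + 25.4 + 36.2 + 35.8 + 21.2 + 40.8 + 42.9 + 33.2
Sum = 276.2 mm
Mean = 276.2 / 8 = 34.53 mm

34.53 mm


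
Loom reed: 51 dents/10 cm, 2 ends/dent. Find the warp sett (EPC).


Formula: EPC = (dents per 10 cm * ends per dent) / 10
Step 1: Total ends per 10 cm = 51 * 2 = 102
Step 2: EPC = 102 / 10 = 10.2 ends/cm

10.2 ends/cm


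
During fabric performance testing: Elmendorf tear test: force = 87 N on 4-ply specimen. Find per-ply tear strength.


Formula: Per-ply strength = Total force / Number of plies
Per-ply = 87 N / 4
Per-ply = 21.75 N

21.75 N


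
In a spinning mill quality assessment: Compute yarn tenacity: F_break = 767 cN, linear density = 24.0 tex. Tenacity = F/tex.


Formula: Tenacity = Breaking force / Linear density
Tenacity = 767 cN / 24.0 tex
Tenacity = 31.96 cN/tex

31.96 cN/tex
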